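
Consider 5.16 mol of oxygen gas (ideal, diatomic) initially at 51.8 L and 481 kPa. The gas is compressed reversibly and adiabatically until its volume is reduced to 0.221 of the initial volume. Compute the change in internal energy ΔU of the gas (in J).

51600 J

T₁ = P₁V₁/(nR) = 481×51.8/(5.16×8.314) = 581 K.
Adiabatic: TV^(γ−1) = const ⇒ T₂ = 581×(4.52)^0.400 = 1060 K; PV^γ = const ⇒ P₂ = 3980 kPa.
For an ideal gas ΔU = nCvΔT with Cv = (5/2)R = 20.8 J/(mol·K).
ΔU = 5.16×20.8×(1060−581) = 51600 J.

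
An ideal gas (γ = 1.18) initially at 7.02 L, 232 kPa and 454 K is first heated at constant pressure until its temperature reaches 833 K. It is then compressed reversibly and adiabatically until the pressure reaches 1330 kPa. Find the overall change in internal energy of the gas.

12600 J

n = P₁V₁/(RT₁) = 232×7.02/(8.314×454) = 0.431 mol.
Step 1 — Isobaric: P stays 232 kPa; V/T = const ⇒ T₂ = 833 K, V₂ = 12.9 L.
W = PΔV = 232×(12.9−7.02) kPa·L = 1360 J.
ΔU = nCvΔT = 0.431×46.2×(833−454) = 7550 J.
Q = ΔU + W = nCpΔT = 8910 J.
State after step 1: P = 232 kPa, V = 12.9 L, T = 833 K.
Step 2 — Adiabatic: T₂/T₁ = (P₂/P₁)^((γ−1)/γ) ⇒ T₂ = 833×(5.73)^0.153 = 1090 K; V₂ = 2.93 L.
ΔU = nCvΔT = 0.431×46.2×(1090−833) = 5070 J.
Q = 0 for an adiabatic process, so W = −ΔU = -5070 J.
Net over both steps: W = -3710 J, Q = 8910 J, ΔU = 12600 J.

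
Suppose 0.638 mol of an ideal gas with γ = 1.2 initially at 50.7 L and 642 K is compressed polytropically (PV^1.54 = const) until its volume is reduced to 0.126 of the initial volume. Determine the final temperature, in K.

1960 K

P₁ = nRT₁/V₁ = 0.638×8.314×642/50.7 = 67.2 kPa.
Polytropic n=1.54: T₂ = T₁(V₁/V₂)^(n−1) = 642×(7.94)^0.54 = 1960 K; P₂ = P₁(V₁/V₂)^n = 1630 kPa.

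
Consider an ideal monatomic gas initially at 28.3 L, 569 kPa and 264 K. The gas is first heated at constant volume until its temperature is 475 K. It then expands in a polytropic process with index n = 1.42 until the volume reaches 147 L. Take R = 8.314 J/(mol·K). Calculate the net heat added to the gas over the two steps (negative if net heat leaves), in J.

32100 J

n = P₁V₁/(RT₁) = 569×28.3/(8.314×264) = 7.34 mol.
Step 1 — Isochoric: V stays 28.3 L; P/T = const ⇒ T₂ = 475 K, P₂ = 1020 kPa.
W = 0 (no volume change).
ΔU = nCvΔT = 7.34×12.5×(475−264) = 19300 J.
Q = ΔU = 19300 J.
State after step 1: P = 1020 kPa, V = 28.3 L, T = 475 K.
Step 2 — Polytropic n=1.42: T₂ = T₁(V₁/V₂)^(n−1) = 475×(0.193)^0.42 = 238 K; P₂ = P₁(V₁/V₂)^n = 98.7 kPa.
W = (P₁V₁−P₂V₂)/(n−1) = (1020×28.3−98.7×147)/0.42 = 34500 J.
ΔU = nCvΔT = 7.34×12.5×(238−475) = -21700 J.
Q = ΔU + W = 12700 J.
Net over both steps: W = 34500 J, Q = 32100 J, ΔU = -2400 J.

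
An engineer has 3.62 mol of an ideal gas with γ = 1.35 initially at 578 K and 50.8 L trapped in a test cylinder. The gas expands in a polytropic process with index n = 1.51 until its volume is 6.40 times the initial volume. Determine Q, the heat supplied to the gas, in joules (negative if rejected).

P₁ = nRT₁/V₁ = 3.62×8.314×578/50.8 = 342 kPa.
Polytropic n=1.51: T₂ = T₁(V₁/V₂)^(n−1) = 578×(0.156)^0.51 = 224 K; P₂ = P₁(V₁/V₂)^n = 20.8 kPa.
W = (P₁V₁−P₂V₂)/(n−1) = (342×50.8−20.8×325)/0.51 = 20900 J.
ΔU = nCvΔT = 3.62×23.8×(224−578) = -30400 J.
Q = ΔU + W = -9540 J.

-9540 J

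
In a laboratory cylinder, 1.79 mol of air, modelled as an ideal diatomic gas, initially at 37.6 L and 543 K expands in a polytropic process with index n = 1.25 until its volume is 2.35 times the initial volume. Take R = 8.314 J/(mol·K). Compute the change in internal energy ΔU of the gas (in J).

P₁ = nRT₁/V₁ = 1.79×8.314×543/37.6 = 215 kPa.
Polytropic n=1.25: T₂ = T₁(V₁/V₂)^(n−1) = 543×(0.426)^0.25 = 439 K; P₂ = P₁(V₁/V₂)^n = 73.9 kPa.
For an ideal gas ΔU = nCvΔT with Cv = (5/2)R = 20.8 J/(mol·K).
ΔU = 1.79×20.8×(439−543) = -3890 J.

-3890 J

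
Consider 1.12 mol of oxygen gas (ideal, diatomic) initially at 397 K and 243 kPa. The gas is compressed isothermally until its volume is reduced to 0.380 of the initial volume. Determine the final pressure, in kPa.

V₁ = nRT₁/P₁ = 1.12×8.314×397/243 = 15.2 L.
Isothermal: T stays 397 K; PV = const ⇒ V₂ = 5.78 L, P₂ = 639 kPa.

639 kPa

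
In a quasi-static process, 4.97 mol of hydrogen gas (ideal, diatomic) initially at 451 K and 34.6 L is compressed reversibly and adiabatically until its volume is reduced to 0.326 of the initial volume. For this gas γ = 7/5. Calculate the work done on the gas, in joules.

26400 J

P₁ = nRT₁/V₁ = 4.97×8.314×451/34.6 = 539 kPa.
Adiabatic: TV^(γ−1) = const ⇒ T₂ = 451×(3.07)^0.400 = 706 K; PV^γ = const ⇒ P₂ = 2590 kPa.
ΔU = nCvΔT = 4.97×20.8×(706−451) = 26400 J.
Q = 0 for an adiabatic process, so W = −ΔU = -26400 J.
Work done on the gas = −W_by = 26400 J.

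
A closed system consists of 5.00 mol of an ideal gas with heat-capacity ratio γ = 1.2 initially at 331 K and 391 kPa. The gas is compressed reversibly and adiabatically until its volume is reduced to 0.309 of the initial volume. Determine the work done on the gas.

V₁ = nRT₁/P₁ = 5.00×8.314×331/391 = 35.2 L.
Adiabatic: TV^(γ−1) = const ⇒ T₂ = 331×(3.24)^0.200 = 419 K; PV^γ = const ⇒ P₂ = 1600 kPa.
ΔU = nCvΔT = 5.00×41.6×(419−331) = 18200 J.
Q = 0 for an adiabatic process, so W = −ΔU = -18200 J.
Work done on the gas = −W_by = 18200 J.

18200 J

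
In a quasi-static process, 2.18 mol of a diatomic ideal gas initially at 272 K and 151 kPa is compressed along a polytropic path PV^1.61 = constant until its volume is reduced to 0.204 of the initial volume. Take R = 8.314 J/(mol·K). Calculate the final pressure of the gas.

V₁ = nRT₁/P₁ = 2.18×8.314×272/151 = 32.6 L.
Polytropic n=1.61: T₂ = T₁(V₁/V₂)^(n−1) = 272×(4.90)^0.61 = 717 K; P₂ = P₁(V₁/V₂)^n = 1950 kPa.

1950 kPa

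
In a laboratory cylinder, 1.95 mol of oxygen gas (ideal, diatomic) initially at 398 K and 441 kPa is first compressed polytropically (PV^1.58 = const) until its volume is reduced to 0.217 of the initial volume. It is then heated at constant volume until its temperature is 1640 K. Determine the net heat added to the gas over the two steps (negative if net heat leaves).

34500 J

V₁ = nRT₁/P₁ = 1.95×8.314×398/441 = 14.6 L.
Step 1 — Polytropic n=1.58: T₂ = T₁(V₁/V₂)^(n−1) = 398×(4.61)^0.58 = 965 K; P₂ = P₁(V₁/V₂)^n = 4930 kPa.
W = (P₁V₁−P₂V₂)/(n−1) = (441×14.6−4930×3.18)/0.58 = -15900 J.
ΔU = nCvΔT = 1.95×20.8×(965−398) = 23000 J.
Q = ΔU + W = 7140 J.
State after step 1: P = 4930 kPa, V = 3.18 L, T = 965 K.
Step 2 — Isochoric: V stays 3.18 L; P/T = const ⇒ T₂ = 1640 K, P₂ = 8370 kPa.
W = 0 (no volume change).
ΔU = nCvΔT = 1.95×20.8×(1640−965) = 27300 J.
Q = ΔU = 27300 J.
Net over both steps: W = -15900 J, Q = 34500 J, ΔU = 50300 J.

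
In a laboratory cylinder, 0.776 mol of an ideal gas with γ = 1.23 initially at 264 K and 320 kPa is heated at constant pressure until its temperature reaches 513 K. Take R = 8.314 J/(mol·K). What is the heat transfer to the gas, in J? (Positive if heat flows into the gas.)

V₁ = nRT₁/P₁ = 0.776×8.314×264/320 = 5.32 L.
Isobaric: P stays 320 kPa; V/T = const ⇒ T₂ = 513 K, V₂ = 10.3 L.
W = PΔV = 320×(10.3−5.32) kPa·L = 1610 J.
ΔU = nCvΔT = 0.776×36.1×(513−264) = 6980 J.
Q = ΔU + W = nCpΔT = 8590 J.

8590 J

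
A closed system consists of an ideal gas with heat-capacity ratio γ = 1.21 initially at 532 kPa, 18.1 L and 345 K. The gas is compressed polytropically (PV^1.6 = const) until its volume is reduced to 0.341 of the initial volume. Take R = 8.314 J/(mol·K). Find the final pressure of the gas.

Polytropic n=1.6: T₂ = T₁(V₁/V₂)^(n−1) = 345×(2.93)^0.60 = 658 K; P₂ = P₁(V₁/V₂)^n = 2980 kPa.

2980 kPa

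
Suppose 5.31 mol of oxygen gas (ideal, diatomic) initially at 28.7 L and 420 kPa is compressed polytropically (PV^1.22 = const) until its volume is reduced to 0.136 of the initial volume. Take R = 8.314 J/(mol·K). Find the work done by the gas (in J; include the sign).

T₁ = P₁V₁/(nR) = 420×28.7/(5.31×8.314) = 273 K.
Polytropic n=1.22: T₂ = T₁(V₁/V₂)^(n−1) = 273×(7.35)^0.22 = 423 K; P₂ = P₁(V₁/V₂)^n = 4790 kPa.
W = (P₁V₁−P₂V₂)/(n−1) = (420×28.7−4790×3.90)/0.22 = -30200 J.

-30200 J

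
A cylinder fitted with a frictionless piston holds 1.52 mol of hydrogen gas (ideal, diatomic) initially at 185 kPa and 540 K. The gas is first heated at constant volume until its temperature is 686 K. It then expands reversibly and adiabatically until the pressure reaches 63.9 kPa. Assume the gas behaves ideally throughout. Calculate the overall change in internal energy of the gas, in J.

V₁ = nRT₁/P₁ = 1.52×8.314×540/185 = 36.9 L.
Step 1 — Isochoric: V stays 36.9 L; P/T = const ⇒ T₂ = 686 K, P₂ = 235 kPa.
W = 0 (no volume change).
ΔU = nCvΔT = 1.52×20.8×(686−540) = 4610 J.
Q = ΔU = 4610 J.
State after step 1: P = 235 kPa, V = 36.9 L, T = 686 K.
Step 2 — Adiabatic: T₂/T₁ = (P₂/P₁)^((γ−1)/γ) ⇒ T₂ = 686×(0.272)^0.286 = 473 K; V₂ = 93.5 L.
ΔU = nCvΔT = 1.52×20.8×(473−686) = -6730 J.
Q = 0 for an adiabatic process, so W = −ΔU = 6730 J.
Net over both steps: W = 6730 J, Q = 4610 J, ΔU = -2120 J.

-2120 J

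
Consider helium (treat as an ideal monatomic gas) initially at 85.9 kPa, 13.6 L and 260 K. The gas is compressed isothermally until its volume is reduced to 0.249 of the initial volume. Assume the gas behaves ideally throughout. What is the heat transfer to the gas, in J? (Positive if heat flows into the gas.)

n = P₁V₁/(RT₁) = 85.9×13.6/(8.314×260) = 0.540 mol.
Isothermal: T stays 260 K; PV = const ⇒ V₂ = 3.39 L, P₂ = 345 kPa.
ΔU = 0 (ideal gas, T constant).
W = nRT ln(V₂/V₁) = 0.540×8.314×260×ln(0.249) = -1620 J.
Q = ΔU + W = -1620 J.

-1620 J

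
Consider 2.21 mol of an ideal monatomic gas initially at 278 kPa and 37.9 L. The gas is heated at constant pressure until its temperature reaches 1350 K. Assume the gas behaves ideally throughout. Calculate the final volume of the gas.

89.2 L

T₁ = P₁V₁/(nR) = 278×37.9/(2.21×8.314) = 573 K.
Isobaric: P stays 278 kPa; V/T = const ⇒ T₂ = 1350 K, V₂ = 89.2 L.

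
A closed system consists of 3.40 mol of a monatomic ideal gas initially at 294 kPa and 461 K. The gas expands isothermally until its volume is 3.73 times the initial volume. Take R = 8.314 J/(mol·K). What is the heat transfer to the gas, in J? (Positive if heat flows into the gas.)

17200 J

V₁ = nRT₁/P₁ = 3.40×8.314×461/294 = 44.3 L.
Isothermal: T stays 461 K; PV = const ⇒ V₂ = 165 L, P₂ = 78.8 kPa.
ΔU = 0 (ideal gas, T constant).
W = nRT ln(V₂/V₁) = 3.40×8.314×461×ln(3.73) = 17200 J.
Q = ΔU + W = 17200 J.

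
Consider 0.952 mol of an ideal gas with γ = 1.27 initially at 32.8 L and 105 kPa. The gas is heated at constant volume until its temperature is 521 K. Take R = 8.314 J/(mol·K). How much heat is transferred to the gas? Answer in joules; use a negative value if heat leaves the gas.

T₁ = P₁V₁/(nR) = 105×32.8/(0.952×8.314) = 435 K.
Isochoric: V stays 32.8 L; P/T = const ⇒ T₂ = 521 K, P₂ = 126 kPa.
W = 0 (no volume change).
ΔU = nCvΔT = 0.952×30.8×(521−435) = 2520 J.
Q = ΔU = 2520 J.

2520 J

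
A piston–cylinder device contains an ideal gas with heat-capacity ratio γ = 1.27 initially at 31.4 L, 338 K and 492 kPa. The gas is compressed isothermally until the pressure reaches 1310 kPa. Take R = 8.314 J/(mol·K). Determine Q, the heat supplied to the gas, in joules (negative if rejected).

-15100 J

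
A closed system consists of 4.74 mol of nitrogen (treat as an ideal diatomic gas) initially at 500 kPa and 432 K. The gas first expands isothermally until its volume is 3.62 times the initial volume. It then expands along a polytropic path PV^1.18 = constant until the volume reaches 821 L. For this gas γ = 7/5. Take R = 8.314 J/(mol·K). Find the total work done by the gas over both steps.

49300 J

V₁ = nRT₁/P₁ = 4.74×8.314×432/500 = 34.0 L.
Step 1 — Isothermal: T stays 432 K; PV = const ⇒ V₂ = 123 L, P₂ = 138 kPa.
ΔU = 0 (ideal gas, T constant).
W = nRT ln(V₂/V₁) = 4.74×8.314×432×ln(3.62) = 21900 J.
Q = ΔU + W = 21900 J.
State after step 1: P = 138 kPa, V = 123 L, T = 432 K.
Step 2 — Polytropic n=1.18: T₂ = T₁(V₁/V₂)^(n−1) = 432×(0.150)^0.18 = 307 K; P₂ = P₁(V₁/V₂)^n = 14.7 kPa.
W = (P₁V₁−P₂V₂)/(n−1) = (138×123−14.7×821)/0.18 = 27300 J.
ΔU = nCvΔT = 4.74×20.8×(307−432) = -12300 J.
Q = ΔU + W = 15000 J.
Net over both steps: W = 49300 J, Q = 36900 J, ΔU = -12300 J.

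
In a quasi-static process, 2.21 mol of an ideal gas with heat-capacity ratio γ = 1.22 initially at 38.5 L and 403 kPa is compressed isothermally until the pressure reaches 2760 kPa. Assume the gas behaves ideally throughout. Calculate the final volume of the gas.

T₁ = P₁V₁/(nR) = 403×38.5/(2.21×8.314) = 844 K.
Isothermal: T stays 844 K; PV = const ⇒ V₂ = 5.62 L, P₂ = 2760 kPa.

5.62 L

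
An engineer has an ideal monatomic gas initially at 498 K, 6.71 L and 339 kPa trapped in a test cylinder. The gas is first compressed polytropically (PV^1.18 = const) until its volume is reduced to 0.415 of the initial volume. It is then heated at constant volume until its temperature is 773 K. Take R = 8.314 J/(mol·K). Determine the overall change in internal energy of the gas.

n = P₁V₁/(RT₁) = 339×6.71/(8.314×498) = 0.549 mol.
Step 1 — Polytropic n=1.18: T₂ = T₁(V₁/V₂)^(n−1) = 498×(2.41)^0.18 = 583 K; P₂ = P₁(V₁/V₂)^n = 957 kPa.
W = (P₁V₁−P₂V₂)/(n−1) = (339×6.71−957×2.78)/0.18 = -2170 J.
ΔU = nCvΔT = 0.549×12.5×(583−498) = 585 J.
Q = ΔU + W = -1580 J.
State after step 1: P = 957 kPa, V = 2.78 L, T = 583 K.
Step 2 — Isochoric: V stays 2.78 L; P/T = const ⇒ T₂ = 773 K, P₂ = 1270 kPa.
W = 0 (no volume change).
ΔU = nCvΔT = 0.549×12.5×(773−583) = 1300 J.
Q = ΔU = 1300 J.
Net over both steps: W = -2170 J, Q = -283 J, ΔU = 1880 J.

1880 J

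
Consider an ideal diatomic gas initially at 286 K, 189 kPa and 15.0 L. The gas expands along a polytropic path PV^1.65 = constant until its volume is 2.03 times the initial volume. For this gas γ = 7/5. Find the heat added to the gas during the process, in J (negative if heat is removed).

-1010 J

n = P₁V₁/(RT₁) = 189×15.0/(8.314×286) = 1.19 mol.
Polytropic n=1.65: T₂ = T₁(V₁/V₂)^(n−1) = 286×(0.493)^0.65 = 181 K; P₂ = P₁(V₁/V₂)^n = 58.8 kPa.
W = (P₁V₁−P₂V₂)/(n−1) = (189×15.0−58.8×30.4)/0.65 = 1610 J.
ΔU = nCvΔT = 1.19×20.8×(181−286) = -2610 J.
Q = ΔU + W = -1010 J.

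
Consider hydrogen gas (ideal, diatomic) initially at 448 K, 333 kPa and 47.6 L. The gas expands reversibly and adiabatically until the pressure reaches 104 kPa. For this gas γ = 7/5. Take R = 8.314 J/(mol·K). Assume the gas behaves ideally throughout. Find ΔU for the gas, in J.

-11200 J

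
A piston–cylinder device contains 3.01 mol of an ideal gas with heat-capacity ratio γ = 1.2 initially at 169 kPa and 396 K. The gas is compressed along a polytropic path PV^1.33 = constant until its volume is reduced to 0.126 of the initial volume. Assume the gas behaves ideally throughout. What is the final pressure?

V₁ = nRT₁/P₁ = 3.01×8.314×396/169 = 58.6 L.
Polytropic n=1.33: T₂ = T₁(V₁/V₂)^(n−1) = 396×(7.94)^0.33 = 784 K; P₂ = P₁(V₁/V₂)^n = 2660 kPa.

2660 kPa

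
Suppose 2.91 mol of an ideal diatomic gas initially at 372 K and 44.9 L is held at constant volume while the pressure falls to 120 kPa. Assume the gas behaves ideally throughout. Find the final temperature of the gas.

223 K

P₁ = nRT₁/V₁ = 2.91×8.314×372/44.9 = 200 kPa.
Isochoric: V stays 44.9 L; P/T = const ⇒ T₂ = 223 K, P₂ = 120 kPa.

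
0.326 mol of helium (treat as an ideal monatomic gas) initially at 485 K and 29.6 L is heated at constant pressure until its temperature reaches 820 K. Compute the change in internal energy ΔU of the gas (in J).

P₁ = nRT₁/V₁ = 0.326×8.314×485/29.6 = 44.4 kPa.
Isobaric: P stays 44.4 kPa; V/T = const ⇒ T₂ = 820 K, V₂ = 50.0 L.
For an ideal gas ΔU = nCvΔT with Cv = (3/2)R = 12.5 J/(mol·K).
ΔU = 0.326×12.5×(820−485) = 1360 J.

1360 J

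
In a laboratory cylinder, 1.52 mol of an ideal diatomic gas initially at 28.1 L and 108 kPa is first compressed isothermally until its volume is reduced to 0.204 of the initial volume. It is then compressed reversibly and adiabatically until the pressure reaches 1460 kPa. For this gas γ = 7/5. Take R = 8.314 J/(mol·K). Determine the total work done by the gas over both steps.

-7380 J

T₁ = P₁V₁/(nR) = 108×28.1/(1.52×8.314) = 240 K.
Step 1 — Isothermal: T stays 240 K; PV = const ⇒ V₂ = 5.73 L, P₂ = 529 kPa.
ΔU = 0 (ideal gas, T constant).
W = nRT ln(V₂/V₁) = 1.52×8.314×240×ln(0.204) = -4820 J.
Q = ΔU + W = -4820 J.
State after step 1: P = 529 kPa, V = 5.73 L, T = 240 K.
Step 2 — Adiabatic: T₂/T₁ = (P₂/P₁)^((γ−1)/γ) ⇒ T₂ = 240×(2.76)^0.286 = 321 K; V₂ = 2.78 L.
ΔU = nCvΔT = 1.52×20.8×(321−240) = 2550 J.
Q = 0 for an adiabatic process, so W = −ΔU = -2550 J.
Net over both steps: W = -7380 J, Q = -4820 J, ΔU = 2550 J.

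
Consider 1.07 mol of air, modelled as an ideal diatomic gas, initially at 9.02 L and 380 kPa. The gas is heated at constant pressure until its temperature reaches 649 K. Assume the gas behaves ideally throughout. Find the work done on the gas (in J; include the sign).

T₁ = P₁V₁/(nR) = 380×9.02/(1.07×8.314) = 385 K.
Isobaric: P stays 380 kPa; V/T = const ⇒ T₂ = 649 K, V₂ = 15.2 L.
W = PΔV = 380×(15.2−9.02) kPa·L = 2350 J.
Work done on the gas = −W_by = -2350 J.

-2350 J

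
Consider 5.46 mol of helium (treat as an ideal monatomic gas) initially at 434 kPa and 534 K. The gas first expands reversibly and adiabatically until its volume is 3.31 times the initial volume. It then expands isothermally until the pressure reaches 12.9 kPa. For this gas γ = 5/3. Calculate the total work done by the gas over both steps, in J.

36600 J

V₁ = nRT₁/P₁ = 5.46×8.314×534/434 = 55.9 L.
Step 1 — Adiabatic: TV^(γ−1) = const ⇒ T₂ = 534×(0.302)^0.667 = 240 K; PV^γ = const ⇒ P₂ = 59.0 kPa.
ΔU = nCvΔT = 5.46×12.5×(240−534) = -20000 J.
Q = 0 for an adiabatic process, so W = −ΔU = 20000 J.
State after step 1: P = 59.0 kPa, V = 185 L, T = 240 K.
Step 2 — Isothermal: T stays 240 K; PV = const ⇒ V₂ = 846 L, P₂ = 12.9 kPa.
ΔU = 0 (ideal gas, T constant).
W = nRT ln(V₂/V₁) = 5.46×8.314×240×ln(4.58) = 16600 J.
Q = ΔU + W = 16600 J.
Net over both steps: W = 36600 J, Q = 16600 J, ΔU = -20000 J.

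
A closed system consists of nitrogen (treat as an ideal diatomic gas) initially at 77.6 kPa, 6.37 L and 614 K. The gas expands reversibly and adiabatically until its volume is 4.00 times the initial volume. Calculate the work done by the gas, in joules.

526 J

n = P₁V₁/(RT₁) = 77.6×6.37/(8.314×614) = 0.0968 mol.
Adiabatic: TV^(γ−1) = const ⇒ T₂ = 614×(0.250)^0.400 = 353 K; PV^γ = const ⇒ P₂ = 11.1 kPa.
ΔU = nCvΔT = 0.0968×20.8×(353−614) = -526 J.
Q = 0 for an adiabatic process, so W = −ΔU = 526 J.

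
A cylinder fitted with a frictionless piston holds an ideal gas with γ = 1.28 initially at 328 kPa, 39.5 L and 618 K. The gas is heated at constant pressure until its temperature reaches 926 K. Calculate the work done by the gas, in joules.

6460 J

n = P₁V₁/(RT₁) = 328×39.5/(8.314×618) = 2.52 mol.
Isobaric: P stays 328 kPa; V/T = const ⇒ T₂ = 926 K, V₂ = 59.2 L.
W = PΔV = 328×(59.2−39.5) kPa·L = 6460 J.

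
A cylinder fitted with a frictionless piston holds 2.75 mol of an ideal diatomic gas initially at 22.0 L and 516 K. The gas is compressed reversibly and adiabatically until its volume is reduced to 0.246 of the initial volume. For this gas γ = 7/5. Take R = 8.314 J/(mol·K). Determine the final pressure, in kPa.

P₁ = nRT₁/V₁ = 2.75×8.314×516/22.0 = 536 kPa.
Adiabatic: TV^(γ−1) = const ⇒ T₂ = 516×(4.07)^0.400 = 904 K; PV^γ = const ⇒ P₂ = 3820 kPa.

3820 kPa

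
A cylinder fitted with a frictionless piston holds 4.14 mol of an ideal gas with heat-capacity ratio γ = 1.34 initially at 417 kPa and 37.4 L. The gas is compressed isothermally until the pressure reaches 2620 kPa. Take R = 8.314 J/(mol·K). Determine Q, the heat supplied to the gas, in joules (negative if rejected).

-28700 J

T₁ = P₁V₁/(nR) = 417×37.4/(4.14×8.314) = 453 K.
Isothermal: T stays 453 K; PV = const ⇒ V₂ = 5.95 L, P₂ = 2620 kPa.
ΔU = 0 (ideal gas, T constant).
W = nRT ln(V₂/V₁) = 4.14×8.314×453×ln(0.159) = -28700 J.
Q = ΔU + W = -28700 J.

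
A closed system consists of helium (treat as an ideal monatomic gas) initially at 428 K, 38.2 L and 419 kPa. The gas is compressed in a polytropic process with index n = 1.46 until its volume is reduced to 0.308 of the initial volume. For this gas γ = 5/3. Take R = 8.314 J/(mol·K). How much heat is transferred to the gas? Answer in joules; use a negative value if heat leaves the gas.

-7760 J

n = P₁V₁/(RT₁) = 419×38.2/(8.314×428) = 4.50 mol.
Polytropic n=1.46: T₂ = T₁(V₁/V₂)^(n−1) = 428×(3.25)^0.46 = 736 K; P₂ = P₁(V₁/V₂)^n = 2340 kPa.
W = (P₁V₁−P₂V₂)/(n−1) = (419×38.2−2340×11.8)/0.46 = -25000 J.
ΔU = nCvΔT = 4.50×12.5×(736−428) = 17300 J.
Q = ΔU + W = -7760 J.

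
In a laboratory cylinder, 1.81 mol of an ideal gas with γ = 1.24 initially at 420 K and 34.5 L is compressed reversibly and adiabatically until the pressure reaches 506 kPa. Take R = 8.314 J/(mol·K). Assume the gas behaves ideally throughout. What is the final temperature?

P₁ = nRT₁/V₁ = 1.81×8.314×420/34.5 = 183 kPa.
Adiabatic: T₂/T₁ = (P₂/P₁)^((γ−1)/γ) ⇒ T₂ = 420×(2.76)^0.194 = 511 K; V₂ = 15.2 L.

511 K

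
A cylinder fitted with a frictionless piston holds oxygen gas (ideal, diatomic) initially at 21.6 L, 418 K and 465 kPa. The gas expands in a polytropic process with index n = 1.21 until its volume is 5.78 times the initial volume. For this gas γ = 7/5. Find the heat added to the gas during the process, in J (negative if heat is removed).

7000 J

n = P₁V₁/(RT₁) = 465×21.6/(8.314×418) = 2.89 mol.
Polytropic n=1.21: T₂ = T₁(V₁/V₂)^(n−1) = 418×(0.173)^0.21 = 289 K; P₂ = P₁(V₁/V₂)^n = 55.7 kPa.
W = (P₁V₁−P₂V₂)/(n−1) = (465×21.6−55.7×125)/0.21 = 14700 J.
ΔU = nCvΔT = 2.89×20.8×(289−418) = -7740 J.
Q = ΔU + W = 7000 J.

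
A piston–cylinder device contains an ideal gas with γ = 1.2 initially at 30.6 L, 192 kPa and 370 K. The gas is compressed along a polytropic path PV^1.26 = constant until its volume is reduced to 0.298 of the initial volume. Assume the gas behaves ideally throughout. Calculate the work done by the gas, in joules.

n = P₁V₁/(RT₁) = 192×30.6/(8.314×370) = 1.91 mol.
Polytropic n=1.26: T₂ = T₁(V₁/V₂)^(n−1) = 370×(3.36)^0.26 = 507 K; P₂ = P₁(V₁/V₂)^n = 883 kPa.
W = (P₁V₁−P₂V₂)/(n−1) = (192×30.6−883×9.12)/0.26 = -8360 J.

-8360 J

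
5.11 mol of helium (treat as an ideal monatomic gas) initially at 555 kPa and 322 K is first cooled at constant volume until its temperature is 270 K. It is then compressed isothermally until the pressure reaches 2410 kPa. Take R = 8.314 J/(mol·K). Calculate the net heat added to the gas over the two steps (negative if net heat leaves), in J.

V₁ = nRT₁/P₁ = 5.11×8.314×322/555 = 24.6 L.
Step 1 — Isochoric: V stays 24.6 L; P/T = const ⇒ T₂ = 270 K, P₂ = 465 kPa.
W = 0 (no volume change).
ΔU = nCvΔT = 5.11×12.5×(270−322) = -3310 J.
Q = ΔU = -3310 J.
State after step 1: P = 465 kPa, V = 24.6 L, T = 270 K.
Step 2 — Isothermal: T stays 270 K; PV = const ⇒ V₂ = 4.76 L, P₂ = 2410 kPa.
ΔU = 0 (ideal gas, T constant).
W = nRT ln(V₂/V₁) = 5.11×8.314×270×ln(0.193) = -18900 J.
Q = ΔU + W = -18900 J.
Net over both steps: W = -18900 J, Q = -22200 J, ΔU = -3310 J.

-22200 J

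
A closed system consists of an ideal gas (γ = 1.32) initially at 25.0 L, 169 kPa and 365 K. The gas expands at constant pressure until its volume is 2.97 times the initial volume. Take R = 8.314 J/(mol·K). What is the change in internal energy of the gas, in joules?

26000 J

n = P₁V₁/(RT₁) = 169×25.0/(8.314×365) = 1.39 mol.
Isobaric: P stays 169 kPa; V/T = const ⇒ T₂ = 1080 K, V₂ = 74.2 L.
For an ideal gas ΔU = nCvΔT with Cv = R/(γ−1) = 26.0 J/(mol·K).
ΔU = 1.39×26.0×(1080−365) = 26000 J.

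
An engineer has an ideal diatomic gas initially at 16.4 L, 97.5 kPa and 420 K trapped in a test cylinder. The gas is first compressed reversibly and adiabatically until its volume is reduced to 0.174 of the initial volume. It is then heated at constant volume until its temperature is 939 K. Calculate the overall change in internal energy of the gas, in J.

4940 J

n = P₁V₁/(RT₁) = 97.5×16.4/(8.314×420) = 0.458 mol.
Step 1 — Adiabatic: TV^(γ−1) = const ⇒ T₂ = 420×(5.75)^0.400 = 845 K; PV^γ = const ⇒ P₂ = 1130 kPa.
ΔU = nCvΔT = 0.458×20.8×(845−420) = 4050 J.
Q = 0 for an adiabatic process, so W = −ΔU = -4050 J.
State after step 1: P = 1130 kPa, V = 2.85 L, T = 845 K.
Step 2 — Isochoric: V stays 2.85 L; P/T = const ⇒ T₂ = 939 K, P₂ = 1250 kPa.
W = 0 (no volume change).
ΔU = nCvΔT = 0.458×20.8×(939−845) = 891 J.
Q = ΔU = 891 J.
Net over both steps: W = -4050 J, Q = 891 J, ΔU = 4940 J.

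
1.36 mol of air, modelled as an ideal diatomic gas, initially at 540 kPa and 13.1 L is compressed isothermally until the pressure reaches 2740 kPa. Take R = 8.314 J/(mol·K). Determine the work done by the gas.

-11500 J

T₁ = P₁V₁/(nR) = 540×13.1/(1.36×8.314) = 626 K.
Isothermal: T stays 626 K; PV = const ⇒ V₂ = 2.58 L, P₂ = 2740 kPa.
W = nRT ln(V₂/V₁) = 1.36×8.314×626×ln(0.197) = -11500 J.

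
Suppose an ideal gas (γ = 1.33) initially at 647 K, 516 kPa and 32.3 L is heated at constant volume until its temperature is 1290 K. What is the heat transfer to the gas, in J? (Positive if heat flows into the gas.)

n = P₁V₁/(RT₁) = 516×32.3/(8.314×647) = 3.10 mol.
Isochoric: V stays 32.3 L; P/T = const ⇒ T₂ = 1290 K, P₂ = 1030 kPa.
W = 0 (no volume change).
ΔU = nCvΔT = 3.10×25.2×(1290−647) = 50200 J.
Q = ΔU = 50200 J.

50200 J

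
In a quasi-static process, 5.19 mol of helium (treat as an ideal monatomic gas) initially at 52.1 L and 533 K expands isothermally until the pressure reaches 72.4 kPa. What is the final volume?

P₁ = nRT₁/V₁ = 5.19×8.314×533/52.1 = 441 kPa.
Isothermal: T stays 533 K; PV = const ⇒ V₂ = 318 L, P₂ = 72.4 kPa.

318 L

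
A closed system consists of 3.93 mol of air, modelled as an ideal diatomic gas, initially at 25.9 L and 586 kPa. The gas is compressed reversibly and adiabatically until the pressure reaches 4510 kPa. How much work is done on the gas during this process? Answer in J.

T₁ = P₁V₁/(nR) = 586×25.9/(3.93×8.314) = 465 K.
Adiabatic: T₂/T₁ = (P₂/P₁)^((γ−1)/γ) ⇒ T₂ = 465×(7.70)^0.286 = 832 K; V₂ = 6.03 L.
ΔU = nCvΔT = 3.93×20.8×(832−465) = 30000 J.
Q = 0 for an adiabatic process, so W = −ΔU = -30000 J.
Work done on the gas = −W_by = 30000 J.

30000 J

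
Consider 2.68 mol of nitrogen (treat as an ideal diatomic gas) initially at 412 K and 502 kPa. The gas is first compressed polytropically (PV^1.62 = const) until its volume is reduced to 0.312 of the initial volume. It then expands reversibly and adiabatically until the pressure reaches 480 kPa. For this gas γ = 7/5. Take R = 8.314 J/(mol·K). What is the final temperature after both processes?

488 K

V₁ = nRT₁/P₁ = 2.68×8.314×412/502 = 18.3 L.
Step 1 — Polytropic n=1.62: T₂ = T₁(V₁/V₂)^(n−1) = 412×(3.21)^0.62 = 848 K; P₂ = P₁(V₁/V₂)^n = 3310 kPa.
W = (P₁V₁−P₂V₂)/(n−1) = (502×18.3−3310×5.71)/0.62 = -15700 J.
ΔU = nCvΔT = 2.68×20.8×(848−412) = 24300 J.
Q = ΔU + W = 8620 J.
State after step 1: P = 3310 kPa, V = 5.71 L, T = 848 K.
Step 2 — Adiabatic: T₂/T₁ = (P₂/P₁)^((γ−1)/γ) ⇒ T₂ = 848×(0.145)^0.286 = 488 K; V₂ = 22.7 L.
ΔU = nCvΔT = 2.68×20.8×(488−848) = -20000 J.
Q = 0 for an adiabatic process, so W = −ΔU = 20000 J.
Net over both steps: W = 4360 J, Q = 8620 J, ΔU = 4260 J.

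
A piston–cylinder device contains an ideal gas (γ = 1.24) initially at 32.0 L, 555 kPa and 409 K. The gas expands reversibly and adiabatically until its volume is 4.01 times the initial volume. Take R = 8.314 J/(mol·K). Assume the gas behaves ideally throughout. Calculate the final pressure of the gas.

Adiabatic: TV^(γ−1) = const ⇒ T₂ = 409×(0.249)^0.240 = 293 K; PV^γ = const ⇒ P₂ = 99.2 kPa.

99.2 kPa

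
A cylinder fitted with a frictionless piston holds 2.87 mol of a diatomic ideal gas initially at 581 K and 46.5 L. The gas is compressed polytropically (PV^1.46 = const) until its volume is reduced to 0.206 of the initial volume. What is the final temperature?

1200 K

P₁ = nRT₁/V₁ = 2.87×8.314×581/46.5 = 298 kPa.
Polytropic n=1.46: T₂ = T₁(V₁/V₂)^(n−1) = 581×(4.85)^0.46 = 1200 K; P₂ = P₁(V₁/V₂)^n = 2990 kPa.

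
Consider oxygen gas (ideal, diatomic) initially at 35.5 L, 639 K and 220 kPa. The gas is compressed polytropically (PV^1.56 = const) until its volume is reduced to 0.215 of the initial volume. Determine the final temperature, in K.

1510 K

Polytropic n=1.56: T₂ = T₁(V₁/V₂)^(n−1) = 639×(4.65)^0.56 = 1510 K; P₂ = P₁(V₁/V₂)^n = 2420 kPa.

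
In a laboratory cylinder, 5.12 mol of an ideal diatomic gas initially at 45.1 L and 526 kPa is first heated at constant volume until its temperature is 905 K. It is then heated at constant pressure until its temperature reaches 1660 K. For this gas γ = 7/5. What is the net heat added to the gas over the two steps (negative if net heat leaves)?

149000 J

T₁ = P₁V₁/(nR) = 526×45.1/(5.12×8.314) = 557 K.
Step 1 — Isochoric: V stays 45.1 L; P/T = const ⇒ T₂ = 905 K, P₂ = 854 kPa.
W = 0 (no volume change).
ΔU = nCvΔT = 5.12×20.8×(905−557) = 37000 J.
Q = ΔU = 37000 J.
State after step 1: P = 854 kPa, V = 45.1 L, T = 905 K.
Step 2 — Isobaric: P stays 854 kPa; V/T = const ⇒ T₂ = 1660 K, V₂ = 82.7 L.
W = PΔV = 854×(82.7−45.1) kPa·L = 32100 J.
ΔU = nCvΔT = 5.12×20.8×(1660−905) = 80300 J.
Q = ΔU + W = nCpΔT = 112000 J.
Net over both steps: W = 32100 J, Q = 149000 J, ΔU = 117000 J.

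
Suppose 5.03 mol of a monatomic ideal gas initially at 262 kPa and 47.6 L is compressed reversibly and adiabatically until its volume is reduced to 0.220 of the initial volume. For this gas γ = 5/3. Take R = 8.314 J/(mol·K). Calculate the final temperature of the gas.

T₁ = P₁V₁/(nR) = 262×47.6/(5.03×8.314) = 298 K.
Adiabatic: TV^(γ−1) = const ⇒ T₂ = 298×(4.55)^0.667 = 818 K; PV^γ = const ⇒ P₂ = 3270 kPa.

818 K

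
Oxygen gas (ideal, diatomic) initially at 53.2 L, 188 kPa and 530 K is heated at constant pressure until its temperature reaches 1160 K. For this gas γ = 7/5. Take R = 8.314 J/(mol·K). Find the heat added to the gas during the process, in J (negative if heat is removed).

41600 J

n = P₁V₁/(RT₁) = 188×53.2/(8.314×530) = 2.27 mol.
Isobaric: P stays 188 kPa; V/T = const ⇒ T₂ = 1160 K, V₂ = 116 L.
W = PΔV = 188×(116−53.2) kPa·L = 11900 J.
ΔU = nCvΔT = 2.27×20.8×(1160−530) = 29700 J.
Q = ΔU + W = nCpΔT = 41600 J.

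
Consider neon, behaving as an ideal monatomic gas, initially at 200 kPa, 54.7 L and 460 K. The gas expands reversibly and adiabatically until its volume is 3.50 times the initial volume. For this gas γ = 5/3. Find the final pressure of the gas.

24.8 kPa

Adiabatic: TV^(γ−1) = const ⇒ T₂ = 460×(0.286)^0.667 = 200 K; PV^γ = const ⇒ P₂ = 24.8 kPa.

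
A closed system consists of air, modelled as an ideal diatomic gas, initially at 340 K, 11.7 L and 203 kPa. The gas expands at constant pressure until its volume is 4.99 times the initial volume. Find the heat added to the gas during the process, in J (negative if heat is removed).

33200 J

n = P₁V₁/(RT₁) = 203×11.7/(8.314×340) = 0.840 mol.
Isobaric: P stays 203 kPa; V/T = const ⇒ T₂ = 1700 K, V₂ = 58.4 L.
W = PΔV = 203×(58.4−11.7) kPa·L = 9480 J.
ΔU = nCvΔT = 0.840×20.8×(1700−340) = 23700 J.
Q = ΔU + W = nCpΔT = 33200 J.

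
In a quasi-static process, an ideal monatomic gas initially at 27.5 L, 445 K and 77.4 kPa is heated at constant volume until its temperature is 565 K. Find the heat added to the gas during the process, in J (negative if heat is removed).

861 J

n = P₁V₁/(RT₁) = 77.4×27.5/(8.314×445) = 0.575 mol.
Isochoric: V stays 27.5 L; P/T = const ⇒ T₂ = 565 K, P₂ = 98.3 kPa.
W = 0 (no volume change).
ΔU = nCvΔT = 0.575×12.5×(565−445) = 861 J.
Q = ΔU = 861 J.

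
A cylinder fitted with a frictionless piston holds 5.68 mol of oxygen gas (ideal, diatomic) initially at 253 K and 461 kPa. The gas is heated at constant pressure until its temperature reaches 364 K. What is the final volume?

V₁ = nRT₁/P₁ = 5.68×8.314×253/461 = 25.9 L.
Isobaric: P stays 461 kPa; V/T = const ⇒ T₂ = 364 K, V₂ = 37.3 L.

37.3 L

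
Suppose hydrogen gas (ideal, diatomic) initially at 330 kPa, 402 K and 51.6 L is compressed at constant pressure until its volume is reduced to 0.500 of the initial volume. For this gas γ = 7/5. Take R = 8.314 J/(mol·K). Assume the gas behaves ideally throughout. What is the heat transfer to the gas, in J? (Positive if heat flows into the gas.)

-29800 J

n = P₁V₁/(RT₁) = 330×51.6/(8.314×402) = 5.09 mol.
Isobaric: P stays 330 kPa; V/T = const ⇒ T₂ = 201 K, V₂ = 25.8 L.
W = PΔV = 330×(25.8−51.6) kPa·L = -8510 J.
ΔU = nCvΔT = 5.09×20.8×(201−402) = -21300 J.
Q = ΔU + W = nCpΔT = -29800 J.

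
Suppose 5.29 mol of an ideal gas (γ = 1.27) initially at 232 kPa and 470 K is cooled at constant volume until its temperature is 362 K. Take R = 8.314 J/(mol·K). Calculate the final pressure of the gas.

V₁ = nRT₁/P₁ = 5.29×8.314×470/232 = 89.1 L.
Isochoric: V stays 89.1 L; P/T = const ⇒ T₂ = 362 K, P₂ = 179 kPa.

179 kPa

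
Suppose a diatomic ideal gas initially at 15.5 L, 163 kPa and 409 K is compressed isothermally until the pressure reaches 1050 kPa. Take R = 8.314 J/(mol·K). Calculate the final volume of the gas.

Isothermal: T stays 409 K; PV = const ⇒ V₂ = 2.41 L, P₂ = 1050 kPa.

2.41 L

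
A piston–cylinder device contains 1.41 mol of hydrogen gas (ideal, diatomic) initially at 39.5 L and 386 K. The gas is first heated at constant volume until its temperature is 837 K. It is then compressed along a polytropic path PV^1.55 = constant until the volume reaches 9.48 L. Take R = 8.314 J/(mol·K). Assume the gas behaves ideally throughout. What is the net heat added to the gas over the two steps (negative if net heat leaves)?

P₁ = nRT₁/V₁ = 1.41×8.314×386/39.5 = 115 kPa.
Step 1 — Isochoric: V stays 39.5 L; P/T = const ⇒ T₂ = 837 K, P₂ = 248 kPa.
W = 0 (no volume change).
ΔU = nCvΔT = 1.41×20.8×(837−386) = 13200 J.
Q = ΔU = 13200 J.
State after step 1: P = 248 kPa, V = 39.5 L, T = 837 K.
Step 2 — Polytropic n=1.55: T₂ = T₁(V₁/V₂)^(n−1) = 837×(4.17)^0.55 = 1830 K; P₂ = P₁(V₁/V₂)^n = 2270 kPa.
W = (P₁V₁−P₂V₂)/(n−1) = (248×39.5−2270×9.48)/0.55 = -21300 J.
ΔU = nCvΔT = 1.41×20.8×(1830−837) = 29200 J.
Q = ΔU + W = 7980 J.
Net over both steps: W = -21300 J, Q = 21200 J, ΔU = 42500 J.

21200 J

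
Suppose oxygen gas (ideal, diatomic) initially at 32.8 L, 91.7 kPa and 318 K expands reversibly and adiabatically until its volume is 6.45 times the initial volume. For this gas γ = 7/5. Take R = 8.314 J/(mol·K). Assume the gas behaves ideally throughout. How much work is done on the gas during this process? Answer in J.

n = P₁V₁/(RT₁) = 91.7×32.8/(8.314×318) = 1.14 mol.
Adiabatic: TV^(γ−1) = const ⇒ T₂ = 318×(0.155)^0.400 = 151 K; PV^γ = const ⇒ P₂ = 6.75 kPa.
ΔU = nCvΔT = 1.14×20.8×(151−318) = -3950 J.
Q = 0 for an adiabatic process, so W = −ΔU = 3950 J.
Work done on the gas = −W_by = -3950 J.

-3950 J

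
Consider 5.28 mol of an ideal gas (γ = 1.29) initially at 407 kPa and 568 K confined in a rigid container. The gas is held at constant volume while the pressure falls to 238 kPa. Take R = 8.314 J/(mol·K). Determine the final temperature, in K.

332 K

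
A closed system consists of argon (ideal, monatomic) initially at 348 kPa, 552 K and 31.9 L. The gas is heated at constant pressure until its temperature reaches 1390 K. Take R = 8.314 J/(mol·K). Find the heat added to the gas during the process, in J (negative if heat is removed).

n = P₁V₁/(RT₁) = 348×31.9/(8.314×552) = 2.42 mol.
Isobaric: P stays 348 kPa; V/T = const ⇒ T₂ = 1390 K, V₂ = 80.3 L.
W = PΔV = 348×(80.3−31.9) kPa·L = 16900 J.
ΔU = nCvΔT = 2.42×12.5×(1390−552) = 25300 J.
Q = ΔU + W = nCpΔT = 42100 J.

42100 J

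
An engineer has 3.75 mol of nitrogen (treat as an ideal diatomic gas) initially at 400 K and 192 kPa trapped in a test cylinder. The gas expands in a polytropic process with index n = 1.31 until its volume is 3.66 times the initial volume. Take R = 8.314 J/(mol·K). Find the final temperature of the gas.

V₁ = nRT₁/P₁ = 3.75×8.314×400/192 = 65.0 L.
Polytropic n=1.31: T₂ = T₁(V₁/V₂)^(n−1) = 400×(0.273)^0.31 = 268 K; P₂ = P₁(V₁/V₂)^n = 35.1 kPa.

268 K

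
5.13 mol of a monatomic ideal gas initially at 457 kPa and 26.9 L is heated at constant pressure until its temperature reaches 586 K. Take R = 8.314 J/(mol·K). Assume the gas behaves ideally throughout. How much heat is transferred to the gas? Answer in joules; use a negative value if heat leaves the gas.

T₁ = P₁V₁/(nR) = 457×26.9/(5.13×8.314) = 288 K.
Isobaric: P stays 457 kPa; V/T = const ⇒ T₂ = 586 K, V₂ = 54.7 L.
W = PΔV = 457×(54.7−26.9) kPa·L = 12700 J.
ΔU = nCvΔT = 5.13×12.5×(586−288) = 19100 J.
Q = ΔU + W = nCpΔT = 31800 J.

31800 J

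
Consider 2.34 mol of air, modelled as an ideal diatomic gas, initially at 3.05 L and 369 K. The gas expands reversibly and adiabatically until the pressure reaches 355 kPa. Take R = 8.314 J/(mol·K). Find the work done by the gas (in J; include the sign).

7490 J

P₁ = nRT₁/V₁ = 2.34×8.314×369/3.05 = 2350 kPa.
Adiabatic: T₂/T₁ = (P₂/P₁)^((γ−1)/γ) ⇒ T₂ = 369×(0.151)^0.286 = 215 K; V₂ = 11.8 L.
ΔU = nCvΔT = 2.34×20.8×(215−369) = -7490 J.
Q = 0 for an adiabatic process, so W = −ΔU = 7490 J.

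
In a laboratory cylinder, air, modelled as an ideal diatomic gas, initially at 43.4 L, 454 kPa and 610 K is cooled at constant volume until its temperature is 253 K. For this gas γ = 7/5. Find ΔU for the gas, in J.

n = P₁V₁/(RT₁) = 454×43.4/(8.314×610) = 3.89 mol.
Isochoric: V stays 43.4 L; P/T = const ⇒ T₂ = 253 K, P₂ = 188 kPa.
For an ideal gas ΔU = nCvΔT with Cv = (5/2)R = 20.8 J/(mol·K).
ΔU = 3.89×20.8×(253−610) = -28800 J.

-28800 J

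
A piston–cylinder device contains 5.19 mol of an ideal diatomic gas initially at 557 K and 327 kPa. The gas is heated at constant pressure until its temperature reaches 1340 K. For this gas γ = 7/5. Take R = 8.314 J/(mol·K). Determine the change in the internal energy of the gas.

V₁ = nRT₁/P₁ = 5.19×8.314×557/327 = 73.5 L.
Isobaric: P stays 327 kPa; V/T = const ⇒ T₂ = 1340 K, V₂ = 177 L.
For an ideal gas ΔU = nCvΔT with Cv = (5/2)R = 20.8 J/(mol·K).
ΔU = 5.19×20.8×(1340−557) = 84500 J.

84500 J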